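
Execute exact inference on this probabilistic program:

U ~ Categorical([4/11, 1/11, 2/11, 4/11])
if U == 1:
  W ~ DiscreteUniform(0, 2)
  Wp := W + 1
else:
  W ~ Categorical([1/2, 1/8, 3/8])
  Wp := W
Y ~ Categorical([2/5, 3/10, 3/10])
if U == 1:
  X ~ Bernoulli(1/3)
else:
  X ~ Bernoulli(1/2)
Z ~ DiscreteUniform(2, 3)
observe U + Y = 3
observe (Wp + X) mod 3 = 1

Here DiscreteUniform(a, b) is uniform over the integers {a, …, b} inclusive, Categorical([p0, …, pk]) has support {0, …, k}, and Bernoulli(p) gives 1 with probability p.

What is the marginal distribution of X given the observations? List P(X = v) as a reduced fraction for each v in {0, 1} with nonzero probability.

Enumerate traces; 12 have nonzero weight after conditioning:
  (U=1, W=0, Y=2, X=0, Z=2) weight 1/330
  (U=1, W=0, Y=2, X=0, Z=3) weight 1/330
  (U=1, W=2, Y=2, X=1, Z=2) weight 1/660
  (U=1, W=2, Y=2, X=1, Z=3) weight 1/660
  (U=2, W=0, Y=1, X=1, Z=2) weight 3/440
  (U=2, W=0, Y=1, X=1, Z=3) weight 3/440
  (U=2, W=1, Y=1, X=0, Z=2) weight 3/1760
  (U=2, W=1, Y=1, X=0, Z=3) weight 3/1760
  … 4 more
Group by X:
  weight(X=0) = 49/2640
  weight(X=1) = 7/132
Total weight = 49/2640 + 7/132 = 63/880
P(X=0 | obs) = 49/2640 / 63/880 = 7/27
P(X=1 | obs) = 7/132 / 63/880 = 20/27

P(X=0) = 7/27, P(X=1) = 20/27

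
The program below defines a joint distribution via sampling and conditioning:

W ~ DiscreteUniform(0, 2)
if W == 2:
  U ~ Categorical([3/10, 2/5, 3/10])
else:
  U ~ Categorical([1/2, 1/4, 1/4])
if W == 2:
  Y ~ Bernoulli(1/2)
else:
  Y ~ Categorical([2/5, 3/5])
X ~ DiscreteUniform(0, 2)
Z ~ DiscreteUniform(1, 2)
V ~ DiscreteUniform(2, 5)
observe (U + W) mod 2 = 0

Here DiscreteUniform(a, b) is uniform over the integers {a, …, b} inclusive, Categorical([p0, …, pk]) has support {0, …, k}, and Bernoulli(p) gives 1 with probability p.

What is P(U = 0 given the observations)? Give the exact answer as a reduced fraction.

P(U = 0 | obs) = 1/2

Enumerate traces; 240 have nonzero weight after conditioning:
  (W=0, U=0, Y=0, X=0, Z=1, V=2) weight 1/360
  (W=0, U=0, Y=0, X=0, Z=1, V=3) weight 1/360
  (W=0, U=0, Y=0, X=0, Z=1, V=4) weight 1/360
  (W=0, U=0, Y=0, X=0, Z=1, V=5) weight 1/360
  (W=0, U=0, Y=0, X=0, Z=2, V=2) weight 1/360
  (W=0, U=0, Y=0, X=0, Z=2, V=3) weight 1/360
  (W=0, U=0, Y=0, X=0, Z=2, V=4) weight 1/360
  (W=0, U=0, Y=0, X=0, Z=2, V=5) weight 1/360
  (W=0, U=2, Y=0, X=0, Z=1, V=2) weight 1/720
  (W=1, U=1, Y=0, X=0, Z=1, V=2) weight 1/720
  … 230 more
Group by U:
  weight(U=0) = 4/15
  weight(U=1) = 1/12
  weight(U=2) = 11/60
Total weight = 4/15 + 1/12 + 11/60 = 8/15
P(U=0 | obs) = 4/15 / 8/15 = 1/2
P(U=1 | obs) = 1/12 / 8/15 = 5/32
P(U=2 | obs) = 11/60 / 8/15 = 11/32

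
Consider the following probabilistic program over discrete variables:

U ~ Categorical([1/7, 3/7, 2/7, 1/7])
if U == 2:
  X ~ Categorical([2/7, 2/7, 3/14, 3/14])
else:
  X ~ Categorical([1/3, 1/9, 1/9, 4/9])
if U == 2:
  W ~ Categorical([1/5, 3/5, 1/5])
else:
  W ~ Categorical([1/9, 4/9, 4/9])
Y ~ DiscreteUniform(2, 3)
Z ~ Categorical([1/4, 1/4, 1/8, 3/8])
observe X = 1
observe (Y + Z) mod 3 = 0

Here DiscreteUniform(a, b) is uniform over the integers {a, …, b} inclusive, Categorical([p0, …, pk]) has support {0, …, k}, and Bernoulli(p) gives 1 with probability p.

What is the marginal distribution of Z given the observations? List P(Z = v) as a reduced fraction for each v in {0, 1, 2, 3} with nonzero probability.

P(Z=0) = 2/7, P(Z=1) = 2/7, P(Z=3) = 3/7

Enumerate traces; 36 have nonzero weight after conditioning:
  (U=0, X=1, W=0, Y=2, Z=1) weight 1/4536
  (U=0, X=1, W=0, Y=3, Z=0) weight 1/4536
  (U=0, X=1, W=0, Y=3, Z=3) weight 1/3024
  (U=0, X=1, W=1, Y=2, Z=1) weight 1/1134
  (U=0, X=1, W=1, Y=3, Z=0) weight 1/1134
  (U=0, X=1, W=1, Y=3, Z=3) weight 1/756
  (U=0, X=1, W=2, Y=2, Z=1) weight 1/1134
  (U=0, X=1, W=2, Y=3, Z=0) weight 1/1134
  … 28 more
Group by Z:
  weight(Z=0) = 71/3528
  weight(Z=1) = 71/3528
  weight(Z=3) = 71/2352
Total weight = 71/3528 + 71/3528 + 71/2352 = 71/1008
P(Z=0 | obs) = 71/3528 / 71/1008 = 2/7
P(Z=1 | obs) = 71/3528 / 71/1008 = 2/7
P(Z=3 | obs) = 71/2352 / 71/1008 = 3/7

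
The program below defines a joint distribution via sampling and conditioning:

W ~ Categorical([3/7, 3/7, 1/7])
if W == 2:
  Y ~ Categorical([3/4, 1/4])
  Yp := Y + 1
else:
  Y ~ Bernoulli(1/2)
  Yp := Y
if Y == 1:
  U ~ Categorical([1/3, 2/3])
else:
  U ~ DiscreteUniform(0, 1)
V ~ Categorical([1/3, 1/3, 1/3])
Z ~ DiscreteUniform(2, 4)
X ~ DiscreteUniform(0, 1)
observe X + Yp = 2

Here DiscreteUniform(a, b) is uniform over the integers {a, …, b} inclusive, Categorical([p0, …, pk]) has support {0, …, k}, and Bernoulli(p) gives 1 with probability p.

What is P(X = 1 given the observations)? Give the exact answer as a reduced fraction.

Enumerate traces; 72 have nonzero weight after conditioning:
  (W=0, Y=1, U=0, V=0, Z=2, X=1) weight 1/252
  (W=0, Y=1, U=0, V=0, Z=3, X=1) weight 1/252
  (W=0, Y=1, U=0, V=0, Z=4, X=1) weight 1/252
  (W=0, Y=1, U=0, V=1, Z=2, X=1) weight 1/252
  (W=0, Y=1, U=0, V=1, Z=3, X=1) weight 1/252
  (W=0, Y=1, U=0, V=1, Z=4, X=1) weight 1/252
  (W=0, Y=1, U=0, V=2, Z=2, X=1) weight 1/252
  (W=0, Y=1, U=0, V=2, Z=3, X=1) weight 1/252
  (W=2, Y=1, U=0, V=0, Z=2, X=0) weight 1/1512
  … 63 more
Group by X:
  weight(X=0) = 1/56
  weight(X=1) = 15/56
Total weight = 1/56 + 15/56 = 2/7
P(X=0 | obs) = 1/56 / 2/7 = 1/16
P(X=1 | obs) = 15/56 / 2/7 = 15/16

P(X = 1 | obs) = 15/16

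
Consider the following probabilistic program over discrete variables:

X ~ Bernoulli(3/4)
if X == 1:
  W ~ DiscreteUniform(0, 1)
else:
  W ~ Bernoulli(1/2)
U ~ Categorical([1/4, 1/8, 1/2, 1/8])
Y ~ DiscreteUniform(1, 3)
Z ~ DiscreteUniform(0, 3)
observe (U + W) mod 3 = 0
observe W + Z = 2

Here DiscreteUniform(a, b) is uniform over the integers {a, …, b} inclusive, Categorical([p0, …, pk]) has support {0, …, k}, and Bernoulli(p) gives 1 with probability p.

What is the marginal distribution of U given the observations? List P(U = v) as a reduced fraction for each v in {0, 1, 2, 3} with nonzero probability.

P(U=0) = 2/7, P(U=2) = 4/7, P(U=3) = 1/7

Enumerate traces; 18 have nonzero weight after conditioning:
  (X=0, W=0, U=0, Y=1, Z=2) weight 1/384
  (X=0, W=0, U=0, Y=2, Z=2) weight 1/384
  (X=0, W=0, U=0, Y=3, Z=2) weight 1/384
  (X=0, W=0, U=3, Y=1, Z=2) weight 1/768
  (X=0, W=0, U=3, Y=2, Z=2) weight 1/768
  (X=0, W=0, U=3, Y=3, Z=2) weight 1/768
  (X=0, W=1, U=2, Y=1, Z=1) weight 1/192
  (X=0, W=1, U=2, Y=2, Z=1) weight 1/192
  … 10 more
Group by U:
  weight(U=0) = 1/32
  weight(U=2) = 1/16
  weight(U=3) = 1/64
Total weight = 1/32 + 1/16 + 1/64 = 7/64
P(U=0 | obs) = 1/32 / 7/64 = 2/7
P(U=2 | obs) = 1/16 / 7/64 = 4/7
P(U=3 | obs) = 1/64 / 7/64 = 1/7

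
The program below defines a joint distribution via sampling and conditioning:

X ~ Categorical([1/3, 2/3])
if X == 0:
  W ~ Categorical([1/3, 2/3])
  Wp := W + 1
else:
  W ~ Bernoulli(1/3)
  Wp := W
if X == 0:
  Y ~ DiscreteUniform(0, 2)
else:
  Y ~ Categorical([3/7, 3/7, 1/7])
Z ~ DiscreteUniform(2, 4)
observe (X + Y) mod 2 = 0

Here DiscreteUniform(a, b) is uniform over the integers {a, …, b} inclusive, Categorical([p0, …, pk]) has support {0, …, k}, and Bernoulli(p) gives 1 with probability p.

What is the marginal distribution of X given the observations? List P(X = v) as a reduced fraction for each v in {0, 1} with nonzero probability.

Enumerate traces; 18 have nonzero weight after conditioning:
  (X=0, W=0, Y=0, Z=2) weight 1/81
  (X=0, W=0, Y=0, Z=3) weight 1/81
  (X=0, W=0, Y=0, Z=4) weight 1/81
  (X=0, W=0, Y=2, Z=2) weight 1/81
  (X=0, W=0, Y=2, Z=3) weight 1/81
  (X=0, W=0, Y=2, Z=4) weight 1/81
  (X=0, W=1, Y=0, Z=2) weight 2/81
  (X=0, W=1, Y=0, Z=3) weight 2/81
  (X=1, W=0, Y=1, Z=2) weight 4/63
  … 9 more
Group by X:
  weight(X=0) = 2/9
  weight(X=1) = 2/7
Total weight = 2/9 + 2/7 = 32/63
P(X=0 | obs) = 2/9 / 32/63 = 7/16
P(X=1 | obs) = 2/7 / 32/63 = 9/16

P(X=0) = 7/16, P(X=1) = 9/16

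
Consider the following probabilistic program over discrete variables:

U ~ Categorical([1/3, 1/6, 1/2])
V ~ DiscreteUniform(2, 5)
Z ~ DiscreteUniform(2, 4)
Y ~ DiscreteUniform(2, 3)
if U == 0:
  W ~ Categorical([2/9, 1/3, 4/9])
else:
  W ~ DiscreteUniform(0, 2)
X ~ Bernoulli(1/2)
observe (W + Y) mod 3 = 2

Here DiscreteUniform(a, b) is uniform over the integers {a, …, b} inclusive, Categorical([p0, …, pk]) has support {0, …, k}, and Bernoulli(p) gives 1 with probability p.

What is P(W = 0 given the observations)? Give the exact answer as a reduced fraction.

P(W = 0 | obs) = 4/9

Enumerate traces; 144 have nonzero weight after conditioning:
  (U=0, V=2, Z=2, Y=2, W=0, X=0) weight 1/648
  (U=0, V=2, Z=2, Y=2, W=0, X=1) weight 1/648
  (U=0, V=2, Z=2, Y=3, W=2, X=0) weight 1/324
  (U=0, V=2, Z=2, Y=3, W=2, X=1) weight 1/324
  (U=0, V=2, Z=3, Y=2, W=0, X=0) weight 1/648
  (U=0, V=2, Z=3, Y=2, W=0, X=1) weight 1/648
  (U=0, V=2, Z=3, Y=3, W=2, X=0) weight 1/324
  (U=0, V=2, Z=3, Y=3, W=2, X=1) weight 1/324
  … 136 more
Group by W:
  weight(W=0) = 4/27
  weight(W=2) = 5/27
Total weight = 4/27 + 5/27 = 1/3
P(W=0 | obs) = 4/27 / 1/3 = 4/9
P(W=2 | obs) = 5/27 / 1/3 = 5/9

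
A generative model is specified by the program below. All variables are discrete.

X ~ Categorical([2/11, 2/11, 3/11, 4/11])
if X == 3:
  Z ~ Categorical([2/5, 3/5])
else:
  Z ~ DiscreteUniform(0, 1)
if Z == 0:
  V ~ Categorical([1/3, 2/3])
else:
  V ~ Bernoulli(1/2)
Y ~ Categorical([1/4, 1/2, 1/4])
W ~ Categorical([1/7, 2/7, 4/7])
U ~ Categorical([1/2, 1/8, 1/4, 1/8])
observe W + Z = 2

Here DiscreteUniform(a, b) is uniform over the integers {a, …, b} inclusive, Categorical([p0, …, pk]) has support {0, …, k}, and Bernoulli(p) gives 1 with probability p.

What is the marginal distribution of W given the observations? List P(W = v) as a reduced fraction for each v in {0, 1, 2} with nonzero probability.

P(W=1) = 59/161, P(W=2) = 102/161

Enumerate traces; 192 have nonzero weight after conditioning:
  (X=0, Z=0, V=0, Y=0, W=2, U=0) weight 1/462
  (X=0, Z=0, V=0, Y=0, W=2, U=1) weight 1/1848
  (X=0, Z=0, V=0, Y=0, W=2, U=2) weight 1/924
  (X=0, Z=0, V=0, Y=0, W=2, U=3) weight 1/1848
  (X=0, Z=0, V=0, Y=1, W=2, U=0) weight 1/231
  (X=0, Z=0, V=0, Y=1, W=2, U=1) weight 1/924
  (X=0, Z=0, V=0, Y=1, W=2, U=2) weight 1/462
  (X=0, Z=0, V=0, Y=1, W=2, U=3) weight 1/924
  (X=0, Z=1, V=0, Y=0, W=1, U=0) weight 1/616
  … 183 more
Group by W:
  weight(W=1) = 59/385
  weight(W=2) = 102/385
Total weight = 59/385 + 102/385 = 23/55
P(W=1 | obs) = 59/385 / 23/55 = 59/161
P(W=2 | obs) = 102/385 / 23/55 = 102/161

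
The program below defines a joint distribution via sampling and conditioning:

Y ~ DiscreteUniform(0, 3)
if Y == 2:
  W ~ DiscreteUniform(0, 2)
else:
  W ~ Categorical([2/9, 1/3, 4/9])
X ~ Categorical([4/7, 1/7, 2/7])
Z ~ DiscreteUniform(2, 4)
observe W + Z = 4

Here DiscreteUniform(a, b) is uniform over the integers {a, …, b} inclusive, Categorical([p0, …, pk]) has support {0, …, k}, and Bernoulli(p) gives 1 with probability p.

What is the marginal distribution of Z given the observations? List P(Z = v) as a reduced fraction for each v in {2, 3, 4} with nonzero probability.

P(Z=2) = 5/12, P(Z=3) = 1/3, P(Z=4) = 1/4

Enumerate traces; 36 have nonzero weight after conditioning:
  (Y=0, W=0, X=0, Z=4) weight 2/189
  (Y=0, W=0, X=1, Z=4) weight 1/378
  (Y=0, W=0, X=2, Z=4) weight 1/189
  (Y=0, W=1, X=0, Z=3) weight 1/63
  (Y=0, W=1, X=1, Z=3) weight 1/252
  (Y=0, W=1, X=2, Z=3) weight 1/126
  (Y=0, W=2, X=0, Z=2) weight 4/189
  (Y=0, W=2, X=1, Z=2) weight 1/189
  … 28 more
Group by Z:
  weight(Z=2) = 5/36
  weight(Z=3) = 1/9
  weight(Z=4) = 1/12
Total weight = 5/36 + 1/9 + 1/12 = 1/3
P(Z=2 | obs) = 5/36 / 1/3 = 5/12
P(Z=3 | obs) = 1/9 / 1/3 = 1/3
P(Z=4 | obs) = 1/12 / 1/3 = 1/4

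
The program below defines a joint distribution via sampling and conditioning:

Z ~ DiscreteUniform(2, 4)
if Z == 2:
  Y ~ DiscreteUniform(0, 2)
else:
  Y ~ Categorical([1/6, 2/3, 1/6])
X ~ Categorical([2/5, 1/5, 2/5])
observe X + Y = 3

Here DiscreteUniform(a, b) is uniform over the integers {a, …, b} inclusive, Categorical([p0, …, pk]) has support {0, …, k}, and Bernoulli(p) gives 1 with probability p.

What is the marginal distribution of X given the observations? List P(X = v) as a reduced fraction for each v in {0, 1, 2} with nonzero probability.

P(X=1) = 1/6, P(X=2) = 5/6

Enumerate traces; 6 have nonzero weight after conditioning:
  (Z=2, Y=1, X=2) weight 2/45
  (Z=2, Y=2, X=1) weight 1/45
  (Z=3, Y=1, X=2) weight 4/45
  (Z=3, Y=2, X=1) weight 1/90
  (Z=4, Y=1, X=2) weight 4/45
  (Z=4, Y=2, X=1) weight 1/90
Group by X:
  weight(X=1) = 2/45
  weight(X=2) = 2/9
Total weight = 2/45 + 2/9 = 4/15
P(X=1 | obs) = 2/45 / 4/15 = 1/6
P(X=2 | obs) = 2/9 / 4/15 = 5/6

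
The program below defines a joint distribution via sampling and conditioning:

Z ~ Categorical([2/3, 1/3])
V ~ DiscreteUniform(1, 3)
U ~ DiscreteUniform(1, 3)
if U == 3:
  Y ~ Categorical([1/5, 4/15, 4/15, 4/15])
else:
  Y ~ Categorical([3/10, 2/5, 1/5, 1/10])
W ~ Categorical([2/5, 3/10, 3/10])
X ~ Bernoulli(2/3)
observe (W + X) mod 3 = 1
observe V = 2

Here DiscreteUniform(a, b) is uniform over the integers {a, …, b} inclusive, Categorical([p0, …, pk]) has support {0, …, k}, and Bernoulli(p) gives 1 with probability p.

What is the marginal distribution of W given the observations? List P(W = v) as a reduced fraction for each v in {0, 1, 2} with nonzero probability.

P(W=0) = 8/11, P(W=1) = 3/11

Enumerate traces; 48 have nonzero weight after conditioning:
  (Z=0, V=2, U=1, Y=0, W=0, X=1) weight 4/675
  (Z=0, V=2, U=1, Y=0, W=1, X=0) weight 1/450
  (Z=0, V=2, U=1, Y=1, W=0, X=1) weight 16/2025
  (Z=0, V=2, U=1, Y=1, W=1, X=0) weight 2/675
  (Z=0, V=2, U=1, Y=2, W=0, X=1) weight 8/2025
  (Z=0, V=2, U=1, Y=2, W=1, X=0) weight 1/675
  (Z=0, V=2, U=1, Y=3, W=0, X=1) weight 4/2025
  (Z=0, V=2, U=1, Y=3, W=1, X=0) weight 1/1350
  … 40 more
Group by W:
  weight(W=0) = 4/45
  weight(W=1) = 1/30
Total weight = 4/45 + 1/30 = 11/90
P(W=0 | obs) = 4/45 / 11/90 = 8/11
P(W=1 | obs) = 1/30 / 11/90 = 3/11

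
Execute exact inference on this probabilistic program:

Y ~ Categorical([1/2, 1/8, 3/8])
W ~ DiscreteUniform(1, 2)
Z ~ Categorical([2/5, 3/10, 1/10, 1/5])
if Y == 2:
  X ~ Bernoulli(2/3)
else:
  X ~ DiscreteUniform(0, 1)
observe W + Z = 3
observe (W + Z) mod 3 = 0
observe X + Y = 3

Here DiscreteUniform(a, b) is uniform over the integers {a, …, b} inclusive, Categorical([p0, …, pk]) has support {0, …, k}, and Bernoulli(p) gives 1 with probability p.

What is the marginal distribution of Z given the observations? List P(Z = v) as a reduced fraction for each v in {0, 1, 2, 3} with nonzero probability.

P(Z=1) = 3/4, P(Z=2) = 1/4

Enumerate traces; 2 have nonzero weight after conditioning:
  (Y=2, W=1, Z=2, X=1) weight 1/80
  (Y=2, W=2, Z=1, X=1) weight 3/80
Group by Z:
  weight(Z=1) = 3/80
  weight(Z=2) = 1/80
Total weight = 3/80 + 1/80 = 1/20
P(Z=1 | obs) = 3/80 / 1/20 = 3/4
P(Z=2 | obs) = 1/80 / 1/20 = 1/4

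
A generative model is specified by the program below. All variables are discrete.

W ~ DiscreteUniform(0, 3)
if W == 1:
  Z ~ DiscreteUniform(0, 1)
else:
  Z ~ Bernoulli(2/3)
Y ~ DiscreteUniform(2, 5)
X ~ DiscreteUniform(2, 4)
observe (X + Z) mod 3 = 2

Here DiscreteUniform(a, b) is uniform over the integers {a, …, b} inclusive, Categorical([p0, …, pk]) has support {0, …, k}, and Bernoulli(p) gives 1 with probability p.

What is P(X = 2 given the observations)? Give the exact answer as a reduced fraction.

Enumerate traces; 32 have nonzero weight after conditioning:
  (W=0, Z=0, Y=2, X=2) weight 1/144
  (W=0, Z=0, Y=3, X=2) weight 1/144
  (W=0, Z=0, Y=4, X=2) weight 1/144
  (W=0, Z=0, Y=5, X=2) weight 1/144
  (W=0, Z=1, Y=2, X=4) weight 1/72
  (W=0, Z=1, Y=3, X=4) weight 1/72
  (W=0, Z=1, Y=4, X=4) weight 1/72
  (W=0, Z=1, Y=5, X=4) weight 1/72
  … 24 more
Group by X:
  weight(X=2) = 1/8
  weight(X=4) = 5/24
Total weight = 1/8 + 5/24 = 1/3
P(X=2 | obs) = 1/8 / 1/3 = 3/8
P(X=4 | obs) = 5/24 / 1/3 = 5/8

P(X = 2 | obs) = 3/8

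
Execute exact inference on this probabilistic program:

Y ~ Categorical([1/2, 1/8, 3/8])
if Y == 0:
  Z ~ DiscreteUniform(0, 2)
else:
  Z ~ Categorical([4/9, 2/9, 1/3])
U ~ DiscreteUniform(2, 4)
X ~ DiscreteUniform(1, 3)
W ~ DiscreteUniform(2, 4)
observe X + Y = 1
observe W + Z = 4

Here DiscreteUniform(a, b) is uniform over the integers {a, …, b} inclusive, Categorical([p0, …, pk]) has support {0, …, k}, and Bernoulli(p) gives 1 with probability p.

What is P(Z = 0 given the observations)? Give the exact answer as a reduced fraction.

Enumerate traces; 9 have nonzero weight after conditioning:
  (Y=0, Z=0, U=2, X=1, W=4) weight 1/162
  (Y=0, Z=0, U=3, X=1, W=4) weight 1/162
  (Y=0, Z=0, U=4, X=1, W=4) weight 1/162
  (Y=0, Z=1, U=2, X=1, W=3) weight 1/162
  (Y=0, Z=1, U=3, X=1, W=3) weight 1/162
  (Y=0, Z=1, U=4, X=1, W=3) weight 1/162
  (Y=0, Z=2, U=2, X=1, W=2) weight 1/162
  (Y=0, Z=2, U=3, X=1, W=2) weight 1/162
  … 1 more
Group by Z:
  weight(Z=0) = 1/54
  weight(Z=1) = 1/54
  weight(Z=2) = 1/54
Total weight = 1/54 + 1/54 + 1/54 = 1/18
P(Z=0 | obs) = 1/54 / 1/18 = 1/3
P(Z=1 | obs) = 1/54 / 1/18 = 1/3
P(Z=2 | obs) = 1/54 / 1/18 = 1/3

P(Z = 0 | obs) = 1/3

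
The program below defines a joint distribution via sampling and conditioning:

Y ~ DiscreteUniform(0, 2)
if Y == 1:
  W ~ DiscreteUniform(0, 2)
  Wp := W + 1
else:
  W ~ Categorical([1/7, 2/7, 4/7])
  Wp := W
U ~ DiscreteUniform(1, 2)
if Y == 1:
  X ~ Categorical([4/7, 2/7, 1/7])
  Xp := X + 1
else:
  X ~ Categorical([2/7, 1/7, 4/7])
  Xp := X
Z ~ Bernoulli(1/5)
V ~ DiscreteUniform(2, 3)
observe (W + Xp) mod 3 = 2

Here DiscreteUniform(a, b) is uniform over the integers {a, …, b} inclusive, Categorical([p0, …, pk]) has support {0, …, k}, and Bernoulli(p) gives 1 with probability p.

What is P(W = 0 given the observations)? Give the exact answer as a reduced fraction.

Enumerate traces; 72 have nonzero weight after conditioning:
  (Y=0, W=0, U=1, X=2, Z=0, V=2) weight 4/735
  (Y=0, W=0, U=1, X=2, Z=0, V=3) weight 4/735
  (Y=0, W=0, U=1, X=2, Z=1, V=2) weight 1/735
  (Y=0, W=0, U=1, X=2, Z=1, V=3) weight 1/735
  (Y=0, W=0, U=2, X=2, Z=0, V=2) weight 4/735
  (Y=0, W=0, U=2, X=2, Z=0, V=3) weight 4/735
  (Y=0, W=0, U=2, X=2, Z=1, V=2) weight 1/735
  (Y=0, W=0, U=2, X=2, Z=1, V=3) weight 1/735
  (Y=0, W=1, U=1, X=1, Z=0, V=2) weight 2/735
  (Y=0, W=2, U=1, X=0, Z=0, V=2) weight 8/735
  … 62 more
Group by W:
  weight(W=0) = 38/441
  weight(W=1) = 40/441
  weight(W=2) = 55/441
Total weight = 38/441 + 40/441 + 55/441 = 19/63
P(W=0 | obs) = 38/441 / 19/63 = 2/7
P(W=1 | obs) = 40/441 / 19/63 = 40/133
P(W=2 | obs) = 55/441 / 19/63 = 55/133

P(W = 0 | obs) = 2/7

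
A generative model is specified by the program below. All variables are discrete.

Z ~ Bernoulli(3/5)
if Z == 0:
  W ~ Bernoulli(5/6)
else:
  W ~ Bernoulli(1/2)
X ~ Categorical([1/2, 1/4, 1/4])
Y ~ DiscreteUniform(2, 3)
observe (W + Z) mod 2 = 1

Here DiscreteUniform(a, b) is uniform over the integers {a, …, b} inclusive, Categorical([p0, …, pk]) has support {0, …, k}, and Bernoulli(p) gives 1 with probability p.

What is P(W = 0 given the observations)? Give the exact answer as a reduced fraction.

P(W = 0 | obs) = 9/19

Enumerate traces; 12 have nonzero weight after conditioning:
  (Z=0, W=1, X=0, Y=2) weight 1/12
  (Z=0, W=1, X=0, Y=3) weight 1/12
  (Z=0, W=1, X=1, Y=2) weight 1/24
  (Z=0, W=1, X=1, Y=3) weight 1/24
  (Z=0, W=1, X=2, Y=2) weight 1/24
  (Z=0, W=1, X=2, Y=3) weight 1/24
  (Z=1, W=0, X=0, Y=2) weight 3/40
  (Z=1, W=0, X=0, Y=3) weight 3/40
  … 4 more
Group by W:
  weight(W=0) = 3/10
  weight(W=1) = 1/3
Total weight = 3/10 + 1/3 = 19/30
P(W=0 | obs) = 3/10 / 19/30 = 9/19
P(W=1 | obs) = 1/3 / 19/30 = 10/19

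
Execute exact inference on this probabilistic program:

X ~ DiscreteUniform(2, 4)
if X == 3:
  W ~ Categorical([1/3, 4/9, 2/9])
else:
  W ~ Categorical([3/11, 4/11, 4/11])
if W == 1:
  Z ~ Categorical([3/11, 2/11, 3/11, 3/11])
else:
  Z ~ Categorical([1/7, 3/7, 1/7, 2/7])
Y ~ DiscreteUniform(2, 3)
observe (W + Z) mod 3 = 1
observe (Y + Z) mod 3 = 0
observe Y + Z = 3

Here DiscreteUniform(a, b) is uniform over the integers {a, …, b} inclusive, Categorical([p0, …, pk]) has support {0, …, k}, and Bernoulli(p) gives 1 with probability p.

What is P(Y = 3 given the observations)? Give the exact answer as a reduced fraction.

P(Y = 3 | obs) = 28/61

Enumerate traces; 6 have nonzero weight after conditioning:
  (X=2, W=0, Z=1, Y=2) weight 3/154
  (X=2, W=1, Z=0, Y=3) weight 2/121
  (X=3, W=0, Z=1, Y=2) weight 1/42
  (X=3, W=1, Z=0, Y=3) weight 2/99
  (X=4, W=0, Z=1, Y=2) weight 3/154
  (X=4, W=1, Z=0, Y=3) weight 2/121
Group by Y:
  weight(Y=2) = 29/462
  weight(Y=3) = 58/1089
Total weight = 29/462 + 58/1089 = 1769/15246
P(Y=2 | obs) = 29/462 / 1769/15246 = 33/61
P(Y=3 | obs) = 58/1089 / 1769/15246 = 28/61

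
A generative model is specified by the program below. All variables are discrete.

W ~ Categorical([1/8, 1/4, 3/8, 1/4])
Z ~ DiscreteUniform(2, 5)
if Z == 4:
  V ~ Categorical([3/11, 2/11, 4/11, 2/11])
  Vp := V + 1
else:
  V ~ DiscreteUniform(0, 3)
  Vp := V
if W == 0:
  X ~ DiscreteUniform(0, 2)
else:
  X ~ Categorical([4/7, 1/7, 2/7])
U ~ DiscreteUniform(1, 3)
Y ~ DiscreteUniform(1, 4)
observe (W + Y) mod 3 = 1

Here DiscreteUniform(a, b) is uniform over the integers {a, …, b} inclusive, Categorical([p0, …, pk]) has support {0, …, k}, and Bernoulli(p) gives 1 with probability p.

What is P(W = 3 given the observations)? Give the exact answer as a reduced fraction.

P(W = 3 | obs) = 4/11

Enumerate traces; 864 have nonzero weight after conditioning:
  (W=0, Z=2, V=0, X=0, U=1, Y=1) weight 1/4608
  (W=0, Z=2, V=0, X=0, U=1, Y=4) weight 1/4608
  (W=0, Z=2, V=0, X=0, U=2, Y=1) weight 1/4608
  (W=0, Z=2, V=0, X=0, U=2, Y=4) weight 1/4608
  (W=0, Z=2, V=0, X=0, U=3, Y=1) weight 1/4608
  (W=0, Z=2, V=0, X=0, U=3, Y=4) weight 1/4608
  (W=0, Z=2, V=0, X=1, U=1, Y=1) weight 1/4608
  (W=0, Z=2, V=0, X=1, U=1, Y=4) weight 1/4608
  (W=1, Z=2, V=0, X=0, U=1, Y=3) weight 1/1344
  (W=2, Z=2, V=0, X=0, U=1, Y=2) weight 1/896
  … 854 more
Group by W:
  weight(W=0) = 1/16
  weight(W=1) = 1/16
  weight(W=2) = 3/32
  weight(W=3) = 1/8
Total weight = 1/16 + 1/16 + 3/32 + 1/8 = 11/32
P(W=0 | obs) = 1/16 / 11/32 = 2/11
P(W=1 | obs) = 1/16 / 11/32 = 2/11
P(W=2 | obs) = 3/32 / 11/32 = 3/11
P(W=3 | obs) = 1/8 / 11/32 = 4/11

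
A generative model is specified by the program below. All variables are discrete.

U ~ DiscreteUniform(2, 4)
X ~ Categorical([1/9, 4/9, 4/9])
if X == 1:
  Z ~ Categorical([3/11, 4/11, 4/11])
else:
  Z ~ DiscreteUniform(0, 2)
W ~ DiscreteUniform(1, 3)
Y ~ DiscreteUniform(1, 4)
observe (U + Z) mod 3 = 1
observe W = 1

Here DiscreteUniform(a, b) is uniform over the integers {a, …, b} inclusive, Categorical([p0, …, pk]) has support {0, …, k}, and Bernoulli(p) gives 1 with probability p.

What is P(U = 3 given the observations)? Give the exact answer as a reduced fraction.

P(U = 3 | obs) = 103/297

Enumerate traces; 36 have nonzero weight after conditioning:
  (U=2, X=0, Z=2, W=1, Y=1) weight 1/972
  (U=2, X=0, Z=2, W=1, Y=2) weight 1/972
  (U=2, X=0, Z=2, W=1, Y=3) weight 1/972
  (U=2, X=0, Z=2, W=1, Y=4) weight 1/972
  (U=2, X=1, Z=2, W=1, Y=1) weight 4/891
  (U=2, X=1, Z=2, W=1, Y=2) weight 4/891
  (U=2, X=1, Z=2, W=1, Y=3) weight 4/891
  (U=2, X=1, Z=2, W=1, Y=4) weight 4/891
  (U=3, X=0, Z=1, W=1, Y=1) weight 1/972
  (U=4, X=0, Z=0, W=1, Y=1) weight 1/972
  … 26 more
Group by U:
  weight(U=2) = 103/2673
  weight(U=3) = 103/2673
  weight(U=4) = 91/2673
Total weight = 103/2673 + 103/2673 + 91/2673 = 1/9
P(U=2 | obs) = 103/2673 / 1/9 = 103/297
P(U=3 | obs) = 103/2673 / 1/9 = 103/297
P(U=4 | obs) = 91/2673 / 1/9 = 91/297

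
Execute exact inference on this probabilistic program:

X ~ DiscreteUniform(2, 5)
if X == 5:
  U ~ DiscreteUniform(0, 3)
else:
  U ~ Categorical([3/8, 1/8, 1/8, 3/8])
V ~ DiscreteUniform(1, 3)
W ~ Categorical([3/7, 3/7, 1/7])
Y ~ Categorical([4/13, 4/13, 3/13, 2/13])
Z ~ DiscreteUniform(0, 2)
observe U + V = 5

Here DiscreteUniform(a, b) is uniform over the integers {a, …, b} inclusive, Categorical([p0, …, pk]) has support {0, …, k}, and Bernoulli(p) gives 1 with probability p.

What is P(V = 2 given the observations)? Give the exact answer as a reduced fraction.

Enumerate traces; 288 have nonzero weight after conditioning:
  (X=2, U=2, V=3, W=0, Y=0, Z=0) weight 1/2184
  (X=2, U=2, V=3, W=0, Y=0, Z=1) weight 1/2184
  (X=2, U=2, V=3, W=0, Y=0, Z=2) weight 1/2184
  (X=2, U=2, V=3, W=0, Y=1, Z=0) weight 1/2184
  (X=2, U=2, V=3, W=0, Y=1, Z=1) weight 1/2184
  (X=2, U=2, V=3, W=0, Y=1, Z=2) weight 1/2184
  (X=2, U=2, V=3, W=0, Y=2, Z=0) weight 1/2912
  (X=2, U=2, V=3, W=0, Y=2, Z=1) weight 1/2912
  (X=2, U=3, V=2, W=0, Y=0, Z=0) weight 1/728
  … 279 more
Group by V:
  weight(V=2) = 11/96
  weight(V=3) = 5/96
Total weight = 11/96 + 5/96 = 1/6
P(V=2 | obs) = 11/96 / 1/6 = 11/16
P(V=3 | obs) = 5/96 / 1/6 = 5/16

P(V = 2 | obs) = 11/16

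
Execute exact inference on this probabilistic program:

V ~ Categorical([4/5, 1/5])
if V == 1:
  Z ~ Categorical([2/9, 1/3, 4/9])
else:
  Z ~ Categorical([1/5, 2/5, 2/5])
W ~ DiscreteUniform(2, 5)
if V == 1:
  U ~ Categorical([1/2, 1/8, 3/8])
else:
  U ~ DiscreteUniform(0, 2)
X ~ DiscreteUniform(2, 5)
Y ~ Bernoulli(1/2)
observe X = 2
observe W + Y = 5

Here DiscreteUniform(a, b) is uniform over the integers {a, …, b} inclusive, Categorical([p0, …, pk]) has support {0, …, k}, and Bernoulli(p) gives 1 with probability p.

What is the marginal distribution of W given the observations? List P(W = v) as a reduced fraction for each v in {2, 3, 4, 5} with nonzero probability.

P(W=4) = 1/2, P(W=5) = 1/2

Enumerate traces; 36 have nonzero weight after conditioning:
  (V=0, Z=0, W=4, U=0, X=2, Y=1) weight 1/600
  (V=0, Z=0, W=4, U=1, X=2, Y=1) weight 1/600
  (V=0, Z=0, W=4, U=2, X=2, Y=1) weight 1/600
  (V=0, Z=0, W=5, U=0, X=2, Y=0) weight 1/600
  (V=0, Z=0, W=5, U=1, X=2, Y=0) weight 1/600
  (V=0, Z=0, W=5, U=2, X=2, Y=0) weight 1/600
  (V=0, Z=1, W=4, U=0, X=2, Y=1) weight 1/300
  (V=0, Z=1, W=4, U=1, X=2, Y=1) weight 1/300
  … 28 more
Group by W:
  weight(W=4) = 1/32
  weight(W=5) = 1/32
Total weight = 1/32 + 1/32 = 1/16
P(W=4 | obs) = 1/32 / 1/16 = 1/2
P(W=5 | obs) = 1/32 / 1/16 = 1/2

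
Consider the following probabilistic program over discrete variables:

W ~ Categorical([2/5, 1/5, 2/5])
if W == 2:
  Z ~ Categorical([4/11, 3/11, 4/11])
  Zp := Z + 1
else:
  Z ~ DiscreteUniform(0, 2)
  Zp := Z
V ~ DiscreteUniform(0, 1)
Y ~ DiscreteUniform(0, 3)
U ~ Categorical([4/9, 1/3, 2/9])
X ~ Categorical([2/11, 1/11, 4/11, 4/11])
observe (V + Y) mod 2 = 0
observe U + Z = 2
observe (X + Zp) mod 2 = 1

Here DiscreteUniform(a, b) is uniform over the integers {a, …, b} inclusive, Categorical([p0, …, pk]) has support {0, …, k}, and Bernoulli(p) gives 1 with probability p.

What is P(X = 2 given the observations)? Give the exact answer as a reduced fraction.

P(X = 2 | obs) = 54/151

Enumerate traces; 72 have nonzero weight after conditioning:
  (W=0, Z=0, V=0, Y=0, U=2, X=1) weight 1/2970
  (W=0, Z=0, V=0, Y=0, U=2, X=3) weight 2/1485
  (W=0, Z=0, V=0, Y=2, U=2, X=1) weight 1/2970
  (W=0, Z=0, V=0, Y=2, U=2, X=3) weight 2/1485
  (W=0, Z=0, V=1, Y=1, U=2, X=1) weight 1/2970
  (W=0, Z=0, V=1, Y=1, U=2, X=3) weight 2/1485
  (W=0, Z=0, V=1, Y=3, U=2, X=1) weight 1/2970
  (W=0, Z=0, V=1, Y=3, U=2, X=3) weight 2/1485
  (W=0, Z=1, V=0, Y=0, U=1, X=0) weight 1/990
  (W=0, Z=1, V=0, Y=0, U=1, X=2) weight 1/495
  … 62 more
Group by X:
  weight(X=0) = 9/605
  weight(X=1) = 14/1815
  weight(X=2) = 18/605
  weight(X=3) = 56/1815
Total weight = 9/605 + 14/1815 + 18/605 + 56/1815 = 151/1815
P(X=0 | obs) = 9/605 / 151/1815 = 27/151
P(X=1 | obs) = 14/1815 / 151/1815 = 14/151
P(X=2 | obs) = 18/605 / 151/1815 = 54/151
P(X=3 | obs) = 56/1815 / 151/1815 = 56/151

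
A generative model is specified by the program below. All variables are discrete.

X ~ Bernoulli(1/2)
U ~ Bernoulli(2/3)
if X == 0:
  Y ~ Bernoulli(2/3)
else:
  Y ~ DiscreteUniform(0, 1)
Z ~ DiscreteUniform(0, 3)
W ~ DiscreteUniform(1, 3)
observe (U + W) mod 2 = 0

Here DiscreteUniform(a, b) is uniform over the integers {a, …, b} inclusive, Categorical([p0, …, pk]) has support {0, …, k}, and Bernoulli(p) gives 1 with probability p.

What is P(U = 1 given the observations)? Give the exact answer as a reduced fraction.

Enumerate traces; 48 have nonzero weight after conditioning:
  (X=0, U=0, Y=0, Z=0, W=2) weight 1/216
  (X=0, U=0, Y=0, Z=1, W=2) weight 1/216
  (X=0, U=0, Y=0, Z=2, W=2) weight 1/216
  (X=0, U=0, Y=0, Z=3, W=2) weight 1/216
  (X=0, U=0, Y=1, Z=0, W=2) weight 1/108
  (X=0, U=0, Y=1, Z=1, W=2) weight 1/108
  (X=0, U=0, Y=1, Z=2, W=2) weight 1/108
  (X=0, U=0, Y=1, Z=3, W=2) weight 1/108
  (X=0, U=1, Y=0, Z=0, W=1) weight 1/108
  … 39 more
Group by U:
  weight(U=0) = 1/9
  weight(U=1) = 4/9
Total weight = 1/9 + 4/9 = 5/9
P(U=0 | obs) = 1/9 / 5/9 = 1/5
P(U=1 | obs) = 4/9 / 5/9 = 4/5

P(U = 1 | obs) = 4/5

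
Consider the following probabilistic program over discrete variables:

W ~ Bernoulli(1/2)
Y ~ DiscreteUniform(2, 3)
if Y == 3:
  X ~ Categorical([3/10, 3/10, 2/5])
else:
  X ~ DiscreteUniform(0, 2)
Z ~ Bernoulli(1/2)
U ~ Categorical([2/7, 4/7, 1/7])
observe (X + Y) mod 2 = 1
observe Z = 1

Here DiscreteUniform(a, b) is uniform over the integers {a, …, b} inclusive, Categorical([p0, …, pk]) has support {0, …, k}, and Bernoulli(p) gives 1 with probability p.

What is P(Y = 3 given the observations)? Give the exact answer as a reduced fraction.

Enumerate traces; 18 have nonzero weight after conditioning:
  (W=0, Y=2, X=1, Z=1, U=0) weight 1/84
  (W=0, Y=2, X=1, Z=1, U=1) weight 1/42
  (W=0, Y=2, X=1, Z=1, U=2) weight 1/168
  (W=0, Y=3, X=0, Z=1, U=0) weight 3/280
  (W=0, Y=3, X=0, Z=1, U=1) weight 3/140
  (W=0, Y=3, X=0, Z=1, U=2) weight 3/560
  (W=0, Y=3, X=2, Z=1, U=0) weight 1/70
  (W=0, Y=3, X=2, Z=1, U=1) weight 1/35
  … 10 more
Group by Y:
  weight(Y=2) = 1/12
  weight(Y=3) = 7/40
Total weight = 1/12 + 7/40 = 31/120
P(Y=2 | obs) = 1/12 / 31/120 = 10/31
P(Y=3 | obs) = 7/40 / 31/120 = 21/31

P(Y = 3 | obs) = 21/31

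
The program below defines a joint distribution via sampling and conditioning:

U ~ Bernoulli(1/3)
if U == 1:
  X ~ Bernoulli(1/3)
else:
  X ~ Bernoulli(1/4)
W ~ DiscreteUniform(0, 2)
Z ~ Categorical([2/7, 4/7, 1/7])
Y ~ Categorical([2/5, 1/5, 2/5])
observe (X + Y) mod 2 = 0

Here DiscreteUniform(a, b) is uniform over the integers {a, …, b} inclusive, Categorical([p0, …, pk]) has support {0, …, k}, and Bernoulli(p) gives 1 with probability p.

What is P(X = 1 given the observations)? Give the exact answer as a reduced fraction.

P(X = 1 | obs) = 5/57

Enumerate traces; 54 have nonzero weight after conditioning:
  (U=0, X=0, W=0, Z=0, Y=0) weight 2/105
  (U=0, X=0, W=0, Z=0, Y=2) weight 2/105
  (U=0, X=0, W=0, Z=1, Y=0) weight 4/105
  (U=0, X=0, W=0, Z=1, Y=2) weight 4/105
  (U=0, X=0, W=0, Z=2, Y=0) weight 1/105
  (U=0, X=0, W=0, Z=2, Y=2) weight 1/105
  (U=0, X=0, W=1, Z=0, Y=0) weight 2/105
  (U=0, X=0, W=1, Z=0, Y=2) weight 2/105
  (U=0, X=1, W=0, Z=0, Y=1) weight 1/315
  … 45 more
Group by X:
  weight(X=0) = 26/45
  weight(X=1) = 1/18
Total weight = 26/45 + 1/18 = 19/30
P(X=0 | obs) = 26/45 / 19/30 = 52/57
P(X=1 | obs) = 1/18 / 19/30 = 5/57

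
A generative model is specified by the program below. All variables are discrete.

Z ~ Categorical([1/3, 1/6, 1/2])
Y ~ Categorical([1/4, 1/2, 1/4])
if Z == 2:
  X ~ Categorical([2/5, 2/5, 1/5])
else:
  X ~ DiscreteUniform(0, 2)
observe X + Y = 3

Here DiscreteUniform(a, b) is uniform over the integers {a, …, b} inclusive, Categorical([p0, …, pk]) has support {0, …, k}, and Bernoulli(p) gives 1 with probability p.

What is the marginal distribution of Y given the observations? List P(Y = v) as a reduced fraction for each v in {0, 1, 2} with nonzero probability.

Enumerate traces; 6 have nonzero weight after conditioning:
  (Z=0, Y=1, X=2) weight 1/18
  (Z=0, Y=2, X=1) weight 1/36
  (Z=1, Y=1, X=2) weight 1/36
  (Z=1, Y=2, X=1) weight 1/72
  (Z=2, Y=1, X=2) weight 1/20
  (Z=2, Y=2, X=1) weight 1/20
Group by Y:
  weight(Y=1) = 2/15
  weight(Y=2) = 11/120
Total weight = 2/15 + 11/120 = 9/40
P(Y=1 | obs) = 2/15 / 9/40 = 16/27
P(Y=2 | obs) = 11/120 / 9/40 = 11/27

P(Y=1) = 16/27, P(Y=2) = 11/27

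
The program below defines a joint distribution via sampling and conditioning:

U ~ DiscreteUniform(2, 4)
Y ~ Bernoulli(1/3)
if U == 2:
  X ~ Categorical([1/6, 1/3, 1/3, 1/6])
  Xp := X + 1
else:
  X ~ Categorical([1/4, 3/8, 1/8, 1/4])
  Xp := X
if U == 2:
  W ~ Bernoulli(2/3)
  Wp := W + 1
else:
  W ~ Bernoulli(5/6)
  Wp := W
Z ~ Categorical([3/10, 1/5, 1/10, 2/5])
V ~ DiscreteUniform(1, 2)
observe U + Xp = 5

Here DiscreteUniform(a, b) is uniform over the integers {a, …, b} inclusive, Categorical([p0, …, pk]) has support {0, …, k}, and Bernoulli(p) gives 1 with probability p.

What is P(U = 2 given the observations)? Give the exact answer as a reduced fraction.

Enumerate traces; 96 have nonzero weight after conditioning:
  (U=2, Y=0, X=2, W=0, Z=0, V=1) weight 1/270
  (U=2, Y=0, X=2, W=0, Z=0, V=2) weight 1/270
  (U=2, Y=0, X=2, W=0, Z=1, V=1) weight 1/405
  (U=2, Y=0, X=2, W=0, Z=1, V=2) weight 1/405
  (U=2, Y=0, X=2, W=0, Z=2, V=1) weight 1/810
  (U=2, Y=0, X=2, W=0, Z=2, V=2) weight 1/810
  (U=2, Y=0, X=2, W=0, Z=3, V=1) weight 2/405
  (U=2, Y=0, X=2, W=0, Z=3, V=2) weight 2/405
  (U=3, Y=0, X=2, W=0, Z=0, V=1) weight 1/1440
  (U=4, Y=0, X=1, W=0, Z=0, V=1) weight 1/480
  … 86 more
Group by U:
  weight(U=2) = 1/9
  weight(U=3) = 1/24
  weight(U=4) = 1/8
Total weight = 1/9 + 1/24 + 1/8 = 5/18
P(U=2 | obs) = 1/9 / 5/18 = 2/5
P(U=3 | obs) = 1/24 / 5/18 = 3/20
P(U=4 | obs) = 1/8 / 5/18 = 9/20

P(U = 2 | obs) = 2/5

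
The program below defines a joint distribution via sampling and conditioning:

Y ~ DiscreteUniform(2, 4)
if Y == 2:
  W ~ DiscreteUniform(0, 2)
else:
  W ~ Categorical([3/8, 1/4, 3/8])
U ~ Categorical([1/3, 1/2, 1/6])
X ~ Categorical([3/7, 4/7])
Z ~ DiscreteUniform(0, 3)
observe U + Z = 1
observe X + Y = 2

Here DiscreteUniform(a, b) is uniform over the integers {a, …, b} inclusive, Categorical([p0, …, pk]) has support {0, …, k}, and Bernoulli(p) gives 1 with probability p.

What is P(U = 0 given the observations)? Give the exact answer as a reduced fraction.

Enumerate traces; 6 have nonzero weight after conditioning:
  (Y=2, W=0, U=0, X=0, Z=1) weight 1/252
  (Y=2, W=0, U=1, X=0, Z=0) weight 1/168
  (Y=2, W=1, U=0, X=0, Z=1) weight 1/252
  (Y=2, W=1, U=1, X=0, Z=0) weight 1/168
  (Y=2, W=2, U=0, X=0, Z=1) weight 1/252
  (Y=2, W=2, U=1, X=0, Z=0) weight 1/168
Group by U:
  weight(U=0) = 1/84
  weight(U=1) = 1/56
Total weight = 1/84 + 1/56 = 5/168
P(U=0 | obs) = 1/84 / 5/168 = 2/5
P(U=1 | obs) = 1/56 / 5/168 = 3/5

P(U = 0 | obs) = 2/5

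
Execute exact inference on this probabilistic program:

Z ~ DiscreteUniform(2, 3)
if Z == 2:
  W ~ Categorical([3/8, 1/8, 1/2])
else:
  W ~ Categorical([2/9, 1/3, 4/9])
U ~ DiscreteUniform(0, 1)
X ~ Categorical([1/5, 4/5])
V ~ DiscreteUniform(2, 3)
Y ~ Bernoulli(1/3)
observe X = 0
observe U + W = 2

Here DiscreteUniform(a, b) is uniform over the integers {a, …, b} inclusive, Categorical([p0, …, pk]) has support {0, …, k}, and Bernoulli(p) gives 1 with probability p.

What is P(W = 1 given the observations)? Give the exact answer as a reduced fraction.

Enumerate traces; 16 have nonzero weight after conditioning:
  (Z=2, W=1, U=1, X=0, V=2, Y=0) weight 1/480
  (Z=2, W=1, U=1, X=0, V=2, Y=1) weight 1/960
  (Z=2, W=1, U=1, X=0, V=3, Y=0) weight 1/480
  (Z=2, W=1, U=1, X=0, V=3, Y=1) weight 1/960
  (Z=2, W=2, U=0, X=0, V=2, Y=0) weight 1/120
  (Z=2, W=2, U=0, X=0, V=2, Y=1) weight 1/240
  (Z=2, W=2, U=0, X=0, V=3, Y=0) weight 1/120
  (Z=2, W=2, U=0, X=0, V=3, Y=1) weight 1/240
  … 8 more
Group by W:
  weight(W=1) = 11/480
  weight(W=2) = 17/360
Total weight = 11/480 + 17/360 = 101/1440
P(W=1 | obs) = 11/480 / 101/1440 = 33/101
P(W=2 | obs) = 17/360 / 101/1440 = 68/101

P(W = 1 | obs) = 33/101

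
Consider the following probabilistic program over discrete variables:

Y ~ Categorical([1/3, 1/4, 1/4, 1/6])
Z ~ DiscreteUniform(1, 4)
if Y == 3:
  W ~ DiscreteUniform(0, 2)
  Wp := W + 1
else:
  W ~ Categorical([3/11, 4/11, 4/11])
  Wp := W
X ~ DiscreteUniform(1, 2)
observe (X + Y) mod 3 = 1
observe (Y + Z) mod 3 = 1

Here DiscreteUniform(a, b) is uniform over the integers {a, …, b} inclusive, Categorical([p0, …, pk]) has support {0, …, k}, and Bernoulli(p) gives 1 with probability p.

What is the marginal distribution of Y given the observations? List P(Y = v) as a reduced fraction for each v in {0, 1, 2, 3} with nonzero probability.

Enumerate traces; 15 have nonzero weight after conditioning:
  (Y=0, Z=1, W=0, X=1) weight 1/88
  (Y=0, Z=1, W=1, X=1) weight 1/66
  (Y=0, Z=1, W=2, X=1) weight 1/66
  (Y=0, Z=4, W=0, X=1) weight 1/88
  (Y=0, Z=4, W=1, X=1) weight 1/66
  (Y=0, Z=4, W=2, X=1) weight 1/66
  (Y=2, Z=2, W=0, X=2) weight 3/352
  (Y=2, Z=2, W=1, X=2) weight 1/88
  (Y=3, Z=1, W=0, X=1) weight 1/144
  … 6 more
Group by Y:
  weight(Y=0) = 1/12
  weight(Y=2) = 1/32
  weight(Y=3) = 1/24
Total weight = 1/12 + 1/32 + 1/24 = 5/32
P(Y=0 | obs) = 1/12 / 5/32 = 8/15
P(Y=2 | obs) = 1/32 / 5/32 = 1/5
P(Y=3 | obs) = 1/24 / 5/32 = 4/15

P(Y=0) = 8/15, P(Y=2) = 1/5, P(Y=3) = 4/15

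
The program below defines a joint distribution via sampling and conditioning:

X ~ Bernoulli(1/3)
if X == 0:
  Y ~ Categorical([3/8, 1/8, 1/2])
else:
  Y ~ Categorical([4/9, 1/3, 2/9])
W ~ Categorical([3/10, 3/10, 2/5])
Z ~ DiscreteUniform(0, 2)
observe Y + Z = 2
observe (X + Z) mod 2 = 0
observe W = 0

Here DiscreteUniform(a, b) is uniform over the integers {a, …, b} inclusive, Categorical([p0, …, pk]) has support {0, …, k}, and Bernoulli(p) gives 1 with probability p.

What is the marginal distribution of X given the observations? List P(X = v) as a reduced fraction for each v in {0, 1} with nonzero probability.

P(X=0) = 21/25, P(X=1) = 4/25

Enumerate traces; 3 have nonzero weight after conditioning:
  (X=0, Y=0, W=0, Z=2) weight 1/40
  (X=0, Y=2, W=0, Z=0) weight 1/30
  (X=1, Y=1, W=0, Z=1) weight 1/90
Group by X:
  weight(X=0) = 7/120
  weight(X=1) = 1/90
Total weight = 7/120 + 1/90 = 5/72
P(X=0 | obs) = 7/120 / 5/72 = 21/25
P(X=1 | obs) = 1/90 / 5/72 = 4/25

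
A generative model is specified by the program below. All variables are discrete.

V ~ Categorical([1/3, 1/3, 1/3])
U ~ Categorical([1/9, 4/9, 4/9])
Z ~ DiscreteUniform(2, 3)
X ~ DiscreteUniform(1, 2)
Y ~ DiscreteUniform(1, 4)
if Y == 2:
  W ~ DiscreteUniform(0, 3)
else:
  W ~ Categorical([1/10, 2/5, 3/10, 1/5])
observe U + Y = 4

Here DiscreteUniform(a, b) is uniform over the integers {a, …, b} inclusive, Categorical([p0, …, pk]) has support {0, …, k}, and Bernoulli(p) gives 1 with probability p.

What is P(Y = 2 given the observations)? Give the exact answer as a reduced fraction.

P(Y = 2 | obs) = 4/9

Enumerate traces; 144 have nonzero weight after conditioning:
  (V=0, U=0, Z=2, X=1, Y=4, W=0) weight 1/4320
  (V=0, U=0, Z=2, X=1, Y=4, W=1) weight 1/1080
  (V=0, U=0, Z=2, X=1, Y=4, W=2) weight 1/1440
  (V=0, U=0, Z=2, X=1, Y=4, W=3) weight 1/2160
  (V=0, U=0, Z=2, X=2, Y=4, W=0) weight 1/4320
  (V=0, U=0, Z=2, X=2, Y=4, W=1) weight 1/1080
  (V=0, U=0, Z=2, X=2, Y=4, W=2) weight 1/1440
  (V=0, U=0, Z=2, X=2, Y=4, W=3) weight 1/2160
  (V=0, U=1, Z=2, X=1, Y=3, W=0) weight 1/1080
  (V=0, U=2, Z=2, X=1, Y=2, W=0) weight 1/432
  … 134 more
Group by Y:
  weight(Y=2) = 1/9
  weight(Y=3) = 1/9
  weight(Y=4) = 1/36
Total weight = 1/9 + 1/9 + 1/36 = 1/4
P(Y=2 | obs) = 1/9 / 1/4 = 4/9
P(Y=3 | obs) = 1/9 / 1/4 = 4/9
P(Y=4 | obs) = 1/36 / 1/4 = 1/9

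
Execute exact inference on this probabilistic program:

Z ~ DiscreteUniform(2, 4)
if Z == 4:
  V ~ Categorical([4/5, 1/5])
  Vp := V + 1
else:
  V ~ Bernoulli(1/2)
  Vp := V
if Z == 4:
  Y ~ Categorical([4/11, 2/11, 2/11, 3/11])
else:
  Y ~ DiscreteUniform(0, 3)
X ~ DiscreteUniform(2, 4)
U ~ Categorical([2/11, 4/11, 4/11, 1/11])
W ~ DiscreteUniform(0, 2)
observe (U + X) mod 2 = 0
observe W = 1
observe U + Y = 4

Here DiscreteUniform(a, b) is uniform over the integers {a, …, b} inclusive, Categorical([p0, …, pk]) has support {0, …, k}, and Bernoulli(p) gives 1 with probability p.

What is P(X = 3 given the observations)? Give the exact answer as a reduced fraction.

Enumerate traces; 24 have nonzero weight after conditioning:
  (Z=2, V=0, Y=1, X=3, U=3, W=1) weight 1/2376
  (Z=2, V=0, Y=2, X=2, U=2, W=1) weight 1/594
  (Z=2, V=0, Y=2, X=4, U=2, W=1) weight 1/594
  (Z=2, V=0, Y=3, X=3, U=1, W=1) weight 1/594
  (Z=2, V=1, Y=1, X=3, U=3, W=1) weight 1/2376
  (Z=2, V=1, Y=2, X=2, U=2, W=1) weight 1/594
  (Z=2, V=1, Y=2, X=4, U=2, W=1) weight 1/594
  (Z=2, V=1, Y=3, X=3, U=1, W=1) weight 1/594
  … 16 more
Group by X:
  weight(X=2) = 10/1089
  weight(X=3) = 83/6534
  weight(X=4) = 10/1089
Total weight = 10/1089 + 83/6534 + 10/1089 = 203/6534
P(X=2 | obs) = 10/1089 / 203/6534 = 60/203
P(X=3 | obs) = 83/6534 / 203/6534 = 83/203
P(X=4 | obs) = 10/1089 / 203/6534 = 60/203

P(X = 3 | obs) = 83/203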